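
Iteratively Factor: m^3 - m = (m - 1)*(m^2 + m) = m*(m - 1)*(m + 1)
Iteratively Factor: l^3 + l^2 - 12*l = (l)*(l^2 + l - 12) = l*(l - 3)*(l + 4)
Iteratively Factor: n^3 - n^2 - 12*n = (n + 3)*(n^2 - 4*n) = (n - 4)*(n + 3)*(n)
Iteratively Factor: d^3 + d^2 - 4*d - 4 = (d - 2)*(d^2 + 3*d + 2) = (d - 2)*(d + 2)*(d + 1)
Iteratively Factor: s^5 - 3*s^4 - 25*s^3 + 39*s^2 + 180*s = (s + 3)*(s^4 - 6*s^3 - 7*s^2 + 60*s) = (s + 3)^2*(s^3 - 9*s^2 + 20*s) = (s - 4)*(s + 3)^2*(s^2 - 5*s) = (s - 5)*(s - 4)*(s + 3)^2*(s)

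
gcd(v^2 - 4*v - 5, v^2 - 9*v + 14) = 1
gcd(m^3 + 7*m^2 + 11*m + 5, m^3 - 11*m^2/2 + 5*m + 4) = 1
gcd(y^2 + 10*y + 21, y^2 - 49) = y + 7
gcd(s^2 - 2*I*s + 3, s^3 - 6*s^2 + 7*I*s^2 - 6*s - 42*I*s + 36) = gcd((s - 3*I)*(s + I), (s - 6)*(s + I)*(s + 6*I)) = s + I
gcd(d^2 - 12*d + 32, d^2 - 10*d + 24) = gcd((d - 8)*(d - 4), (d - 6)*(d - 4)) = d - 4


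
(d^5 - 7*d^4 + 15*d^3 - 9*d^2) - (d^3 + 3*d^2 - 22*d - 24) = d^5 - 7*d^4 + 14*d^3 - 12*d^2 + 22*d + 24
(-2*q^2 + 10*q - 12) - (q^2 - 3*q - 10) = -3*q^2 + 13*q - 2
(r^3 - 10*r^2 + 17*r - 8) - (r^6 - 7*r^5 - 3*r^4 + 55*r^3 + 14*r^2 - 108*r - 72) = -r^6 + 7*r^5 + 3*r^4 - 54*r^3 - 24*r^2 + 125*r + 64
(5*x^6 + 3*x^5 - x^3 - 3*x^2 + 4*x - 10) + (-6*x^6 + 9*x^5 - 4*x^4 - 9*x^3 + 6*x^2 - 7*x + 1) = -x^6 + 12*x^5 - 4*x^4 - 10*x^3 + 3*x^2 - 3*x - 9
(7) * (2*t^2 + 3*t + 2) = 14*t^2 + 21*t + 14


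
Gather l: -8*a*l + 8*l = l*(8 - 8*a)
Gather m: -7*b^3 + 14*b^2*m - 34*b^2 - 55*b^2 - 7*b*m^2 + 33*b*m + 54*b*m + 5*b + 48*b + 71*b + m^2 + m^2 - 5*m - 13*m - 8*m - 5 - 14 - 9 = -7*b^3 - 89*b^2 + 124*b + m^2*(2 - 7*b) + m*(14*b^2 + 87*b - 26) - 28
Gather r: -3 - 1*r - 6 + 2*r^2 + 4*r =2*r^2 + 3*r - 9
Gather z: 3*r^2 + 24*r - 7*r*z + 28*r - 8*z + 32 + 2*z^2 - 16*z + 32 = 3*r^2 + 52*r + 2*z^2 + z*(-7*r - 24) + 64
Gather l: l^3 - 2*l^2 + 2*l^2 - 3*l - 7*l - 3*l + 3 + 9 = l^3 - 13*l + 12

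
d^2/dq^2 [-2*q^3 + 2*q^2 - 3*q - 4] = 4 - 12*q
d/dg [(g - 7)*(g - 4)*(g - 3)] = 3*g^2 - 28*g + 61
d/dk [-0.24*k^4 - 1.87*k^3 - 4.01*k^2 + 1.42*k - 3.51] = -0.96*k^3 - 5.61*k^2 - 8.02*k + 1.42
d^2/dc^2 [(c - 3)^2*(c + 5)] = 6*c - 2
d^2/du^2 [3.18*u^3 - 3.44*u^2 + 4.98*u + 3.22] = 19.08*u - 6.88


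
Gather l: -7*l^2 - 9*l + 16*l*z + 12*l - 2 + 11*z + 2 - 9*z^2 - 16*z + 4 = -7*l^2 + l*(16*z + 3) - 9*z^2 - 5*z + 4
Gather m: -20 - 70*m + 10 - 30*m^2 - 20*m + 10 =-30*m^2 - 90*m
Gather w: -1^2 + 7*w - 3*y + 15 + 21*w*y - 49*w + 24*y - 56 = w*(21*y - 42) + 21*y - 42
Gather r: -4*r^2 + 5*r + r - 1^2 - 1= -4*r^2 + 6*r - 2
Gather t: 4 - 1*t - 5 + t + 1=0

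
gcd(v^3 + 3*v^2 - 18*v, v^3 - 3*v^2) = v^2 - 3*v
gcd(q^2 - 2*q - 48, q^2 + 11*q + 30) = q + 6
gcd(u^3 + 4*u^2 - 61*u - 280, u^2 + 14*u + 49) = u + 7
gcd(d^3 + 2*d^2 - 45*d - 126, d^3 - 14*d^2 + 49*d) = d - 7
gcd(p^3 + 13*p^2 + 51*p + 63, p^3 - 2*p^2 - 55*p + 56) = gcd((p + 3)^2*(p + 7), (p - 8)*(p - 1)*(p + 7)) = p + 7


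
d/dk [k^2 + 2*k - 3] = 2*k + 2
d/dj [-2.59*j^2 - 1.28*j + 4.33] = -5.18*j - 1.28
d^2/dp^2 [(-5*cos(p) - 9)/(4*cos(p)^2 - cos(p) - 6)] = (-180*(1 - cos(2*p))^2*cos(p) - 149*(1 - cos(2*p))^2 + 79*cos(p) - 1171*cos(2*p)/2 - 273*cos(3*p) + 40*cos(5*p) + 801/2)/(cos(p) - 2*cos(2*p) + 4)^3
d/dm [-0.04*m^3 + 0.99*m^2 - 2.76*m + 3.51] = -0.12*m^2 + 1.98*m - 2.76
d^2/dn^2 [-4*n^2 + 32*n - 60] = -8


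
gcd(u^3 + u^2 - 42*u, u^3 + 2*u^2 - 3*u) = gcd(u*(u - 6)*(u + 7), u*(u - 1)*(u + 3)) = u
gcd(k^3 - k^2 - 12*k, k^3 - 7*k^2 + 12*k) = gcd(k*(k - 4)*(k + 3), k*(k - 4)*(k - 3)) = k^2 - 4*k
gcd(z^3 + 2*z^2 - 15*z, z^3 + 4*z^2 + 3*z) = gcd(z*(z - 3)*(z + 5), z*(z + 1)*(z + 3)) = z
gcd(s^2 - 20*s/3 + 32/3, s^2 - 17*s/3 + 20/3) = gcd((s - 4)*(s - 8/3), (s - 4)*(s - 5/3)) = s - 4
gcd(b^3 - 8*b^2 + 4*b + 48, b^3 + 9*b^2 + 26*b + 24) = b + 2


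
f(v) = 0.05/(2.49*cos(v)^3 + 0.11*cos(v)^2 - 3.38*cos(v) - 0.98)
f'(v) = 0.05*(7.47*sin(v)*cos(v)^2 + 0.22*sin(v)*cos(v) - 3.38*sin(v))/(2.49*cos(v)^3 + 0.11*cos(v)^2 - 3.38*cos(v) - 0.98)^2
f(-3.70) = 0.11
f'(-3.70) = 0.24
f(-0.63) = -0.02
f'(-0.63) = -0.01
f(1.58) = -0.05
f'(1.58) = -0.19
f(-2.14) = 0.10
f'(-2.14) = 0.24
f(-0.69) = -0.02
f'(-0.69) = -0.01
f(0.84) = -0.02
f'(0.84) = 0.00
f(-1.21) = -0.02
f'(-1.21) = 0.03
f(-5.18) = -0.02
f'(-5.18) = -0.02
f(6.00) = -0.03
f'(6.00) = -0.01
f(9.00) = 0.16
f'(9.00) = 0.57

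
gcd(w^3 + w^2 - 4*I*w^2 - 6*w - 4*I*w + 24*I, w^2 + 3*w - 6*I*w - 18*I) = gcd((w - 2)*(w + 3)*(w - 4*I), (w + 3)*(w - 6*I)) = w + 3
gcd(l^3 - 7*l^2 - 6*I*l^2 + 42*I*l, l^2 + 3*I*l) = l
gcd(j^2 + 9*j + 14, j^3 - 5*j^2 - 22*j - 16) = j + 2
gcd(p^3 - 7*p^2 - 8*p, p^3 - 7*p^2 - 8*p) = p^3 - 7*p^2 - 8*p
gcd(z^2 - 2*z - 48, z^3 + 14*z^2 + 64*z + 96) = z + 6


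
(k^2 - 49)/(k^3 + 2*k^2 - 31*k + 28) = (k - 7)/(k^2 - 5*k + 4)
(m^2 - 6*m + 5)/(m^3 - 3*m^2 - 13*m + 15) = 1/(m + 3)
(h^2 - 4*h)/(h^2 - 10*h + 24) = h/(h - 6)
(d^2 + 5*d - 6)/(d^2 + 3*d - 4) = (d + 6)/(d + 4)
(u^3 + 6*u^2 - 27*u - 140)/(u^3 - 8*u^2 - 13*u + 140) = (u + 7)/(u - 7)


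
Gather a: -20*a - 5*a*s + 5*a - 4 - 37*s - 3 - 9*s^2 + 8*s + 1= a*(-5*s - 15) - 9*s^2 - 29*s - 6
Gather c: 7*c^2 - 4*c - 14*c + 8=7*c^2 - 18*c + 8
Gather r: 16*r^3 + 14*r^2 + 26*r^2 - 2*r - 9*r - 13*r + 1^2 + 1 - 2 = 16*r^3 + 40*r^2 - 24*r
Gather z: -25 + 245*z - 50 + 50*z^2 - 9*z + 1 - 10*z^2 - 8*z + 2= 40*z^2 + 228*z - 72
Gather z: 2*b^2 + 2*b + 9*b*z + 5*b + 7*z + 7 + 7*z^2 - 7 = 2*b^2 + 7*b + 7*z^2 + z*(9*b + 7)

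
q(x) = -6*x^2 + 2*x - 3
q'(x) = 2 - 12*x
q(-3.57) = -86.61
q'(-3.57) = 44.84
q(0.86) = -5.72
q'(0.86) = -8.32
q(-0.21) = -3.68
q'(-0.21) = 4.52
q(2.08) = -24.80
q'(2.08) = -22.96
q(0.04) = -2.93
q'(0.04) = 1.52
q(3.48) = -68.70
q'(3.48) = -39.76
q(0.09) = -2.87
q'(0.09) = 0.92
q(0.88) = -5.89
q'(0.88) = -8.56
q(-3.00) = -63.00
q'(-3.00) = 38.00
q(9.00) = -471.00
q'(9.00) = -106.00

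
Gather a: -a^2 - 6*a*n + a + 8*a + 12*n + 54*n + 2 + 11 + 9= -a^2 + a*(9 - 6*n) + 66*n + 22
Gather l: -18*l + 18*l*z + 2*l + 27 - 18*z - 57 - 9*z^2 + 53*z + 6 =l*(18*z - 16) - 9*z^2 + 35*z - 24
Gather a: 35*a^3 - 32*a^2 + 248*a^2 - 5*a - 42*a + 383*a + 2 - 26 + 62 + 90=35*a^3 + 216*a^2 + 336*a + 128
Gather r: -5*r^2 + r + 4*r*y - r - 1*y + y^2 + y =-5*r^2 + 4*r*y + y^2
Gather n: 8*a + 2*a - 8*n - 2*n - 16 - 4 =10*a - 10*n - 20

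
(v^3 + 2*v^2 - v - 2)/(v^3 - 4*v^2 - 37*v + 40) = (v^2 + 3*v + 2)/(v^2 - 3*v - 40)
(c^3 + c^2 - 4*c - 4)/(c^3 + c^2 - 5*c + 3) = (c^3 + c^2 - 4*c - 4)/(c^3 + c^2 - 5*c + 3)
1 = 1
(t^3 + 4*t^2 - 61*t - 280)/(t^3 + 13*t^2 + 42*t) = (t^2 - 3*t - 40)/(t*(t + 6))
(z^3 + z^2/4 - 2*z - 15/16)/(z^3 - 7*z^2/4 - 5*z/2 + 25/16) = (4*z^2 - 4*z - 3)/(4*z^2 - 12*z + 5)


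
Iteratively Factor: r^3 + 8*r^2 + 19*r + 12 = (r + 3)*(r^2 + 5*r + 4) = (r + 3)*(r + 4)*(r + 1)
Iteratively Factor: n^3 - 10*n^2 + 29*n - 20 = (n - 4)*(n^2 - 6*n + 5) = (n - 4)*(n - 1)*(n - 5)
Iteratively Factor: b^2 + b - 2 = (b + 2)*(b - 1)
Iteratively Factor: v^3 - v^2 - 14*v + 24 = (v + 4)*(v^2 - 5*v + 6) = (v - 2)*(v + 4)*(v - 3)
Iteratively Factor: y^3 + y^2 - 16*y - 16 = (y + 4)*(y^2 - 3*y - 4) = (y + 1)*(y + 4)*(y - 4)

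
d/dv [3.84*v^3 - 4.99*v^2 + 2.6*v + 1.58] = 11.52*v^2 - 9.98*v + 2.6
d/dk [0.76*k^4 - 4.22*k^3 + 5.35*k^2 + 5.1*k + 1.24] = 3.04*k^3 - 12.66*k^2 + 10.7*k + 5.1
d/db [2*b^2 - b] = 4*b - 1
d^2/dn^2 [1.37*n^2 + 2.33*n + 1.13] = 2.74000000000000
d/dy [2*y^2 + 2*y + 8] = 4*y + 2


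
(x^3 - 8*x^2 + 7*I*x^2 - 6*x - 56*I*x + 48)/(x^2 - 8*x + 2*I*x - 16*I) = (x^2 + 7*I*x - 6)/(x + 2*I)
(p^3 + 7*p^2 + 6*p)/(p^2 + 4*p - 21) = p*(p^2 + 7*p + 6)/(p^2 + 4*p - 21)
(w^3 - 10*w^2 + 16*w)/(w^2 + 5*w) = (w^2 - 10*w + 16)/(w + 5)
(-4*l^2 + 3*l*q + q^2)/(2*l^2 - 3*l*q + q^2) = (4*l + q)/(-2*l + q)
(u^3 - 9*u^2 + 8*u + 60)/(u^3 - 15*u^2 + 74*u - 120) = (u + 2)/(u - 4)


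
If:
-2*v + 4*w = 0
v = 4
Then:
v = 4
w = 2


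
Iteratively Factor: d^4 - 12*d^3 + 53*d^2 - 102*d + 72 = (d - 4)*(d^3 - 8*d^2 + 21*d - 18) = (d - 4)*(d - 2)*(d^2 - 6*d + 9) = (d - 4)*(d - 3)*(d - 2)*(d - 3)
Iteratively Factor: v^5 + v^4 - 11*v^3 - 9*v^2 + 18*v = (v - 1)*(v^4 + 2*v^3 - 9*v^2 - 18*v) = (v - 1)*(v + 2)*(v^3 - 9*v) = (v - 3)*(v - 1)*(v + 2)*(v^2 + 3*v) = (v - 3)*(v - 1)*(v + 2)*(v + 3)*(v)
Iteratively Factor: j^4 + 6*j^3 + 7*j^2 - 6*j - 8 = (j - 1)*(j^3 + 7*j^2 + 14*j + 8) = (j - 1)*(j + 2)*(j^2 + 5*j + 4) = (j - 1)*(j + 1)*(j + 2)*(j + 4)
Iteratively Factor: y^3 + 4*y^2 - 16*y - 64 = (y + 4)*(y^2 - 16) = (y + 4)^2*(y - 4)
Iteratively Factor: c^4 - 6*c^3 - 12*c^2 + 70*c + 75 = (c - 5)*(c^3 - c^2 - 17*c - 15) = (c - 5)^2*(c^2 + 4*c + 3) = (c - 5)^2*(c + 3)*(c + 1)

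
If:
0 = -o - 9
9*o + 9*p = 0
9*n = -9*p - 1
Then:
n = -82/9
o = -9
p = 9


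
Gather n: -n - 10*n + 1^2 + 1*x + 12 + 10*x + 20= -11*n + 11*x + 33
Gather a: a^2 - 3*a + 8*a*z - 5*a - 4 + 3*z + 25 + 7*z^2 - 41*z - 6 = a^2 + a*(8*z - 8) + 7*z^2 - 38*z + 15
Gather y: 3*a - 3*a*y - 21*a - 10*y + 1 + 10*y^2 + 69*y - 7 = -18*a + 10*y^2 + y*(59 - 3*a) - 6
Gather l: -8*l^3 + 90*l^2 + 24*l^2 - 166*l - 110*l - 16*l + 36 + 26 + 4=-8*l^3 + 114*l^2 - 292*l + 66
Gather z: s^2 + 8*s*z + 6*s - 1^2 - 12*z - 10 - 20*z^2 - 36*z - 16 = s^2 + 6*s - 20*z^2 + z*(8*s - 48) - 27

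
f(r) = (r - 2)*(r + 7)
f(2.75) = 7.31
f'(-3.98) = -2.96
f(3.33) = 13.74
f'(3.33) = 11.66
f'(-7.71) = -10.42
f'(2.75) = 10.50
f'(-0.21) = 4.58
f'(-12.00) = -19.00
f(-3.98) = -18.06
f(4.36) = 26.81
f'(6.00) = 17.00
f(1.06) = -7.58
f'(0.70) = 6.40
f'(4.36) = 13.72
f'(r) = 2*r + 5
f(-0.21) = -15.01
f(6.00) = 52.00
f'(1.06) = 7.12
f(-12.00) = 70.00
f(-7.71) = 6.89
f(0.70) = -10.01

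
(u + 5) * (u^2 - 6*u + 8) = u^3 - u^2 - 22*u + 40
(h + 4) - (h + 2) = 2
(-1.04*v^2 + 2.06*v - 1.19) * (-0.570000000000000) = 0.5928*v^2 - 1.1742*v + 0.6783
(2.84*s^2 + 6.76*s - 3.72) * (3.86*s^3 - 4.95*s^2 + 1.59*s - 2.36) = 10.9624*s^5 + 12.0356*s^4 - 43.3056*s^3 + 22.46*s^2 - 21.8684*s + 8.7792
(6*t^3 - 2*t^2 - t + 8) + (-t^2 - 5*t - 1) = 6*t^3 - 3*t^2 - 6*t + 7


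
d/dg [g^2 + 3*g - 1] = 2*g + 3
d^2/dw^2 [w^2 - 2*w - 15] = 2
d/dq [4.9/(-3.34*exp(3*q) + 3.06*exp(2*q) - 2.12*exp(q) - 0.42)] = (49.098*exp(2*q) - 29.988*exp(q) + 10.388)*exp(q)/(3.34*exp(3*q) - 3.06*exp(2*q) + 2.12*exp(q) + 0.42)^2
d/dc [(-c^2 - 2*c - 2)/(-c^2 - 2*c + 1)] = -(6*c + 6)/(c^2 + 2*c - 1)^2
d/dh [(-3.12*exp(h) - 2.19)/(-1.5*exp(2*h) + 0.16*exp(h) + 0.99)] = (-(3.0*exp(h) - 0.16)*(3.12*exp(h) + 2.19) + 4.68*exp(2*h) - 0.4992*exp(h) - 3.0888)*exp(h)/(-1.5*exp(2*h) + 0.16*exp(h) + 0.99)^2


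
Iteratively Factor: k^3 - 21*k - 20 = (k + 1)*(k^2 - k - 20) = (k + 1)*(k + 4)*(k - 5)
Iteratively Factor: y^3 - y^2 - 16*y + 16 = (y - 1)*(y^2 - 16) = (y - 1)*(y + 4)*(y - 4)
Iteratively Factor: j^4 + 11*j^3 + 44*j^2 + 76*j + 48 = (j + 3)*(j^3 + 8*j^2 + 20*j + 16) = (j + 2)*(j + 3)*(j^2 + 6*j + 8) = (j + 2)^2*(j + 3)*(j + 4)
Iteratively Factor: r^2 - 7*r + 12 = (r - 4)*(r - 3)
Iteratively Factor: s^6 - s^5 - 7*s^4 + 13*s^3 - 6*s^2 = (s - 1)*(s^5 - 7*s^3 + 6*s^2) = (s - 1)*(s + 3)*(s^4 - 3*s^3 + 2*s^2) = (s - 2)*(s - 1)*(s + 3)*(s^3 - s^2) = (s - 2)*(s - 1)^2*(s + 3)*(s^2) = s*(s - 2)*(s - 1)^2*(s + 3)*(s)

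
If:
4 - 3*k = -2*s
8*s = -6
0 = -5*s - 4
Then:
No Solution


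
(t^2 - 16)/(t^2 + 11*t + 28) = (t - 4)/(t + 7)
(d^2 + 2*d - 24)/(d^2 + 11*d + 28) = (d^2 + 2*d - 24)/(d^2 + 11*d + 28)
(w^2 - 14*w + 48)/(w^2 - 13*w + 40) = (w - 6)/(w - 5)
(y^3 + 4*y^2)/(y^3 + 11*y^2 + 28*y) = y/(y + 7)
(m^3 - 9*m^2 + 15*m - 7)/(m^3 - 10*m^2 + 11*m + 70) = (m^2 - 2*m + 1)/(m^2 - 3*m - 10)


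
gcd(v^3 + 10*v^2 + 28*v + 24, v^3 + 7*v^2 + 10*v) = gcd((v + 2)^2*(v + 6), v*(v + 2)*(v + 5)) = v + 2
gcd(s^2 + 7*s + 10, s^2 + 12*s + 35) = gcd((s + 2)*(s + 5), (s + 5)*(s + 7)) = s + 5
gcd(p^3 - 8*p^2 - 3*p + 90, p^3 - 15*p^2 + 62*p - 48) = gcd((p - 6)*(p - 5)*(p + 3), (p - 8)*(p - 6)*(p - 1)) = p - 6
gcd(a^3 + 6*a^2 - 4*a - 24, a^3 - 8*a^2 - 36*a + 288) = a + 6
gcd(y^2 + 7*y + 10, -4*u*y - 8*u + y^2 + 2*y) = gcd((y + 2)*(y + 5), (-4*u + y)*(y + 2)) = y + 2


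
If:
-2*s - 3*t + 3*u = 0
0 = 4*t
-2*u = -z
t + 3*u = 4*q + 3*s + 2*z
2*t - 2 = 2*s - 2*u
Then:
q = 11/4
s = -3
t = 0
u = -2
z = -4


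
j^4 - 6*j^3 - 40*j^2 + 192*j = j*(j - 8)*(j - 4)*(j + 6)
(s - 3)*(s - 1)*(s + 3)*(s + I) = s^4 - s^3 + I*s^3 - 9*s^2 - I*s^2 + 9*s - 9*I*s + 9*I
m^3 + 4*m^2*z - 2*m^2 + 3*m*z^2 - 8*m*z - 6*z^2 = (m - 2)*(m + z)*(m + 3*z)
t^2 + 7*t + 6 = (t + 1)*(t + 6)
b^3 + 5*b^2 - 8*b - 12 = (b - 2)*(b + 1)*(b + 6)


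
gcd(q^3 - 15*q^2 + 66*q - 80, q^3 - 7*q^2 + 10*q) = q^2 - 7*q + 10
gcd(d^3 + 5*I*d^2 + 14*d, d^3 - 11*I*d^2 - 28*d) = d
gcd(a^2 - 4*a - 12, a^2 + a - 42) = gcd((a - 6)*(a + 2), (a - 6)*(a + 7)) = a - 6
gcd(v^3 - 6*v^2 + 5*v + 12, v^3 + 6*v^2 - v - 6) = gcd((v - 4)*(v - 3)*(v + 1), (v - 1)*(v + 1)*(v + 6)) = v + 1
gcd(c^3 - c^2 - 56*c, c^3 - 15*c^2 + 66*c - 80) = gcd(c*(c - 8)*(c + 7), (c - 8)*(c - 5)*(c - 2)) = c - 8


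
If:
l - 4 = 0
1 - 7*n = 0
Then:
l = 4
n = 1/7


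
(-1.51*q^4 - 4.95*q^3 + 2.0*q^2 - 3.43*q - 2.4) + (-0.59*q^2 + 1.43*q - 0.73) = -1.51*q^4 - 4.95*q^3 + 1.41*q^2 - 2.0*q - 3.13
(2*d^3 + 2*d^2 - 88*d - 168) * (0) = 0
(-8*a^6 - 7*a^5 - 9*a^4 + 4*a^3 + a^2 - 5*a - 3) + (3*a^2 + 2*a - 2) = -8*a^6 - 7*a^5 - 9*a^4 + 4*a^3 + 4*a^2 - 3*a - 5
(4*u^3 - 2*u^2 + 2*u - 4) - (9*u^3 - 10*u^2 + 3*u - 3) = -5*u^3 + 8*u^2 - u - 1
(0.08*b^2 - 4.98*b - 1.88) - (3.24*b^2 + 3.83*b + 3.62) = -3.16*b^2 - 8.81*b - 5.5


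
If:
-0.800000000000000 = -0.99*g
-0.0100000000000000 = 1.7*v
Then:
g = 0.81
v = -0.01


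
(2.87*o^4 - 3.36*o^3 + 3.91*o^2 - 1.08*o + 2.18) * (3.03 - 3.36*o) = -9.6432*o^5 + 19.9857*o^4 - 23.3184*o^3 + 15.4761*o^2 - 10.5972*o + 6.6054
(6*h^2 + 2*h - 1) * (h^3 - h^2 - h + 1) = 6*h^5 - 4*h^4 - 9*h^3 + 5*h^2 + 3*h - 1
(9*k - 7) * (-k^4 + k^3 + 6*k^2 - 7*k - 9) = -9*k^5 + 16*k^4 + 47*k^3 - 105*k^2 - 32*k + 63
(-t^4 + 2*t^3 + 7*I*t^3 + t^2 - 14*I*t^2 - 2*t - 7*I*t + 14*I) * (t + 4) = -t^5 - 2*t^4 + 7*I*t^4 + 9*t^3 + 14*I*t^3 + 2*t^2 - 63*I*t^2 - 8*t - 14*I*t + 56*I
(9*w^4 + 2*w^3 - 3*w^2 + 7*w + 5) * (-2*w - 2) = -18*w^5 - 22*w^4 + 2*w^3 - 8*w^2 - 24*w - 10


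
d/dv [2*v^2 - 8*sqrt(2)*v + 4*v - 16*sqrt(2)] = 4*v - 8*sqrt(2) + 4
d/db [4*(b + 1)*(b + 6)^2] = 4*(b + 6)*(3*b + 8)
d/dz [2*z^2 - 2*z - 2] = 4*z - 2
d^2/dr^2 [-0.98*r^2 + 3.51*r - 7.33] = -1.96000000000000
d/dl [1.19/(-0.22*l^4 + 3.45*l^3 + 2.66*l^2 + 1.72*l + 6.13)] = (1.0472*l^3 - 12.3165*l^2 - 6.3308*l - 2.0468)/(-0.22*l^4 + 3.45*l^3 + 2.66*l^2 + 1.72*l + 6.13)^2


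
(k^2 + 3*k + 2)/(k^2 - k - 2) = (k + 2)/(k - 2)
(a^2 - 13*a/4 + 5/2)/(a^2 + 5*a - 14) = (a - 5/4)/(a + 7)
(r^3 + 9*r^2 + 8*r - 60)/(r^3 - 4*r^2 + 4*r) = (r^2 + 11*r + 30)/(r*(r - 2))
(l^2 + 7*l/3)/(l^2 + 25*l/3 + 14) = l/(l + 6)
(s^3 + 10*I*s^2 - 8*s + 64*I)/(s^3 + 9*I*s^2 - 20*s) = (s^2 + 6*I*s + 16)/(s*(s + 5*I))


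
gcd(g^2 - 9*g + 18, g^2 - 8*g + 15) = g - 3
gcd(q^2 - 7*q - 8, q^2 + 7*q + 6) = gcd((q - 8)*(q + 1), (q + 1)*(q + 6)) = q + 1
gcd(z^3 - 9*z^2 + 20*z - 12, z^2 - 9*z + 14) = z - 2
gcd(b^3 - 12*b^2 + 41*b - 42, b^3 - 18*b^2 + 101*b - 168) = b^2 - 10*b + 21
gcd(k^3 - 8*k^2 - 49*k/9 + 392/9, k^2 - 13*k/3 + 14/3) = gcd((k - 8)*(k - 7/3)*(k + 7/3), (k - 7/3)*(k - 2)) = k - 7/3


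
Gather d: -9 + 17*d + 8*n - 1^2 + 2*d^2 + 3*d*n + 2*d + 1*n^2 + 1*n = 2*d^2 + d*(3*n + 19) + n^2 + 9*n - 10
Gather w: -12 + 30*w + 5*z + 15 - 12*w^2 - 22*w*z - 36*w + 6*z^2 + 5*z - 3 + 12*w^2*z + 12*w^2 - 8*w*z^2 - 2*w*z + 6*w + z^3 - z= 12*w^2*z + w*(-8*z^2 - 24*z) + z^3 + 6*z^2 + 9*z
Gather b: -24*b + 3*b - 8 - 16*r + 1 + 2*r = -21*b - 14*r - 7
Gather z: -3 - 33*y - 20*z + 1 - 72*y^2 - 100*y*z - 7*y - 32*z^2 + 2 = -72*y^2 - 40*y - 32*z^2 + z*(-100*y - 20)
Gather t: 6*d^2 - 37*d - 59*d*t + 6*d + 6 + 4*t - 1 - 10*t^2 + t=6*d^2 - 31*d - 10*t^2 + t*(5 - 59*d) + 5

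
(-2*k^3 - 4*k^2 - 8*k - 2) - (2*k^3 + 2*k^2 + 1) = -4*k^3 - 6*k^2 - 8*k - 3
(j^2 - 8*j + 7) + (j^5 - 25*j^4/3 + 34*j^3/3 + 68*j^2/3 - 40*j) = j^5 - 25*j^4/3 + 34*j^3/3 + 71*j^2/3 - 48*j + 7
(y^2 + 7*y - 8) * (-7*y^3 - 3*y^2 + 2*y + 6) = -7*y^5 - 52*y^4 + 37*y^3 + 44*y^2 + 26*y - 48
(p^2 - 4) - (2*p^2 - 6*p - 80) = -p^2 + 6*p + 76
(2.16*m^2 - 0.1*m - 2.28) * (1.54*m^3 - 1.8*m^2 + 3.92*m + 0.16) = 3.3264*m^5 - 4.042*m^4 + 5.136*m^3 + 4.0576*m^2 - 8.9536*m - 0.3648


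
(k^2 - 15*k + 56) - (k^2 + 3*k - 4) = 60 - 18*k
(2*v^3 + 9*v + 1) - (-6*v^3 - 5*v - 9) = 8*v^3 + 14*v + 10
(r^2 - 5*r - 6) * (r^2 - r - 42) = r^4 - 6*r^3 - 43*r^2 + 216*r + 252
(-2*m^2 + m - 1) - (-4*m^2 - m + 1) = 2*m^2 + 2*m - 2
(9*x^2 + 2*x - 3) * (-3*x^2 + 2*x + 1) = -27*x^4 + 12*x^3 + 22*x^2 - 4*x - 3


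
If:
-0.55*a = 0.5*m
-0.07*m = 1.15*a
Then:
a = 0.00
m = 0.00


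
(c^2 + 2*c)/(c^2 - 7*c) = (c + 2)/(c - 7)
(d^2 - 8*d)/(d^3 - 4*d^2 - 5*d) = (8 - d)/(-d^2 + 4*d + 5)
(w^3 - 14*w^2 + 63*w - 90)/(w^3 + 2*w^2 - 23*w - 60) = (w^2 - 9*w + 18)/(w^2 + 7*w + 12)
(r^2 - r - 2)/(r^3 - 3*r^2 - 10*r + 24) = (r + 1)/(r^2 - r - 12)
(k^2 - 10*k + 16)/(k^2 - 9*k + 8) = (k - 2)/(k - 1)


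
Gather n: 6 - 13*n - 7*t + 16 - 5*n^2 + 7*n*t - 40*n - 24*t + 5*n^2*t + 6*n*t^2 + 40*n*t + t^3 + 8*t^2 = n^2*(5*t - 5) + n*(6*t^2 + 47*t - 53) + t^3 + 8*t^2 - 31*t + 22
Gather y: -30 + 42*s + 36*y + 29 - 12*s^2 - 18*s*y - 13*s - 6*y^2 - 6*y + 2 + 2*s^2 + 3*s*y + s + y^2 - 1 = -10*s^2 + 30*s - 5*y^2 + y*(30 - 15*s)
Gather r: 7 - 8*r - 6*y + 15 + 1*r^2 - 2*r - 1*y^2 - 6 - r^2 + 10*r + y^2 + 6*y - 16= 0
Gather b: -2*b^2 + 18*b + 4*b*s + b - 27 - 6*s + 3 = -2*b^2 + b*(4*s + 19) - 6*s - 24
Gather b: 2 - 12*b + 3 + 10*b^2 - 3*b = 10*b^2 - 15*b + 5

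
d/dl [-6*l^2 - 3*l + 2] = -12*l - 3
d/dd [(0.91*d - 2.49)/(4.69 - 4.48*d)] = (32.301437 - 30.855104*d)/(4.48*d - 4.69)^3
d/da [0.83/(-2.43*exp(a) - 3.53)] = 2.0169*exp(a)/(2.43*exp(a) + 3.53)^2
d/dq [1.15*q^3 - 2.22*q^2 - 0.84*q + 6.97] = 3.45*q^2 - 4.44*q - 0.84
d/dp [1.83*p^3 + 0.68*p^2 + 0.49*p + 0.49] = 5.49*p^2 + 1.36*p + 0.49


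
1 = 1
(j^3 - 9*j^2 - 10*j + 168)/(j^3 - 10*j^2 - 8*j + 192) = (j - 7)/(j - 8)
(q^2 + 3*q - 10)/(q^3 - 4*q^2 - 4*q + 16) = (q + 5)/(q^2 - 2*q - 8)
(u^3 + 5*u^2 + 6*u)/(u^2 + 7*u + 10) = u*(u + 3)/(u + 5)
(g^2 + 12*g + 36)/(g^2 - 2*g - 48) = (g + 6)/(g - 8)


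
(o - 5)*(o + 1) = o^2 - 4*o - 5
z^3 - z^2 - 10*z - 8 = (z - 4)*(z + 1)*(z + 2)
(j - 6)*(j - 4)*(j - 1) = j^3 - 11*j^2 + 34*j - 24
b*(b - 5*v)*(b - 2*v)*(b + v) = b^4 - 6*b^3*v + 3*b^2*v^2 + 10*b*v^3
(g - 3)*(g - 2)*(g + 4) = g^3 - g^2 - 14*g + 24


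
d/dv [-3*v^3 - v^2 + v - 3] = -9*v^2 - 2*v + 1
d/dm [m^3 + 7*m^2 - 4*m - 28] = 3*m^2 + 14*m - 4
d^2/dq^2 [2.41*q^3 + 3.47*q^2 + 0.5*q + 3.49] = 14.46*q + 6.94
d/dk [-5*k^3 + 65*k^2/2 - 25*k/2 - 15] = -15*k^2 + 65*k - 25/2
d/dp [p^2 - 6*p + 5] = 2*p - 6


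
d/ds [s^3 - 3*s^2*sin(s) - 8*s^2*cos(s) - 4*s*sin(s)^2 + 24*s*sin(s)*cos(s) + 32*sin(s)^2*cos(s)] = 8*s^2*sin(s) - 3*s^2*cos(s) + 3*s^2 - 6*s*sin(s) - 4*s*sin(2*s) - 16*s*cos(s) + 24*s*cos(2*s) - 8*sin(s) + 12*sin(2*s) + 24*sin(3*s) + 2*cos(2*s) - 2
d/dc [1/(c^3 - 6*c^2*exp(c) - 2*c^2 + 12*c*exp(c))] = (6*c^2*exp(c) - 3*c^2 + 4*c - 12*exp(c))/(c^2*(c^2 - 6*c*exp(c) - 2*c + 12*exp(c))^2)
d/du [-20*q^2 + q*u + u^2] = q + 2*u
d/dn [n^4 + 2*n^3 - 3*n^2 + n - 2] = 4*n^3 + 6*n^2 - 6*n + 1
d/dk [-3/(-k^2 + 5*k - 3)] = 3*(5 - 2*k)/(k^2 - 5*k + 3)^2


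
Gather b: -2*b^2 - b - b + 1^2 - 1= -2*b^2 - 2*b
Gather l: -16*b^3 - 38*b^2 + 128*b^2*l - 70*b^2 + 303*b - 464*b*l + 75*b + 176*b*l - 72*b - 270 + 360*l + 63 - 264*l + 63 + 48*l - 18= -16*b^3 - 108*b^2 + 306*b + l*(128*b^2 - 288*b + 144) - 162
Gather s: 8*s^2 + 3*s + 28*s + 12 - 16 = 8*s^2 + 31*s - 4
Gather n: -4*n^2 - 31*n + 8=-4*n^2 - 31*n + 8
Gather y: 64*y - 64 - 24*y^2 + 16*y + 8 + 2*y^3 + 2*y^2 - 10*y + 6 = 2*y^3 - 22*y^2 + 70*y - 50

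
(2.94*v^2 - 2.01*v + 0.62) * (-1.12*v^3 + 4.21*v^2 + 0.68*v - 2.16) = -3.2928*v^5 + 14.6286*v^4 - 7.1573*v^3 - 5.107*v^2 + 4.7632*v - 1.3392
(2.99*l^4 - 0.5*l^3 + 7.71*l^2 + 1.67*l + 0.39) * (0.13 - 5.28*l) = -15.7872*l^5 + 3.0287*l^4 - 40.7738*l^3 - 7.8153*l^2 - 1.8421*l + 0.0507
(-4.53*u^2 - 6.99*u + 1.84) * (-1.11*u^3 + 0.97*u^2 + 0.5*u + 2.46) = 5.0283*u^5 + 3.3648*u^4 - 11.0877*u^3 - 12.854*u^2 - 16.2754*u + 4.5264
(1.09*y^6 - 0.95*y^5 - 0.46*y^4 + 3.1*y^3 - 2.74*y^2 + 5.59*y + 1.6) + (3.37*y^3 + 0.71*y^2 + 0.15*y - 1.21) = 1.09*y^6 - 0.95*y^5 - 0.46*y^4 + 6.47*y^3 - 2.03*y^2 + 5.74*y + 0.39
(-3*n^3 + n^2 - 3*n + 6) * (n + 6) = -3*n^4 - 17*n^3 + 3*n^2 - 12*n + 36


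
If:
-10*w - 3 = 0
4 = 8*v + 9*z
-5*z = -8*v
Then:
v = 5/28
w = -3/10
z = 2/7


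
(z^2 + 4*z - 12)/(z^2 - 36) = (z - 2)/(z - 6)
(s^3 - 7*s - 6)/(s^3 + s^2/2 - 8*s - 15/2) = 2*(s + 2)/(2*s + 5)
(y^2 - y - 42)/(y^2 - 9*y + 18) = (y^2 - y - 42)/(y^2 - 9*y + 18)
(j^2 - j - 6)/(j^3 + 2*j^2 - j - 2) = (j - 3)/(j^2 - 1)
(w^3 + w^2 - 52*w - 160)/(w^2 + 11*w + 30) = (w^2 - 4*w - 32)/(w + 6)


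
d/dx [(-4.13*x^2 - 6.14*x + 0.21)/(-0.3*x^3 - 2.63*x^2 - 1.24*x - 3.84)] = (-1.239*x^4 - 3.684*x^3 - 10.838*x^2 + 32.823*x + 23.838)/(0.09*x^6 + 1.578*x^5 + 7.6609*x^4 + 8.8264*x^3 + 21.736*x^2 + 9.5232*x + 14.7456)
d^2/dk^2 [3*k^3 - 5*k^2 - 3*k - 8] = 18*k - 10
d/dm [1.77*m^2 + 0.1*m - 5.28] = 3.54*m + 0.1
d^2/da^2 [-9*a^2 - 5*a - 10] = -18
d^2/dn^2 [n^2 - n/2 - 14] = 2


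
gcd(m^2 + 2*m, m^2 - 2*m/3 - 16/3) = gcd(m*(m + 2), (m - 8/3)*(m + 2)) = m + 2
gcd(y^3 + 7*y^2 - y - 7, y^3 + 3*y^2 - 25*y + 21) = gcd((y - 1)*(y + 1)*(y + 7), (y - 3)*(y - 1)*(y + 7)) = y^2 + 6*y - 7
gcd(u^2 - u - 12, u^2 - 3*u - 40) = 1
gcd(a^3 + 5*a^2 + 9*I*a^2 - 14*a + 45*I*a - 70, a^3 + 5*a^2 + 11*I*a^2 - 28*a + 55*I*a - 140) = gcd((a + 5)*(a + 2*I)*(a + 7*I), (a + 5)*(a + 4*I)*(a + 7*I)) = a^2 + a*(5 + 7*I) + 35*I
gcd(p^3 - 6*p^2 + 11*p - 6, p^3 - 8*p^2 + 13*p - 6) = p - 1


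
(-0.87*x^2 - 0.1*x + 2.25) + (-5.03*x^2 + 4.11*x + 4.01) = -5.9*x^2 + 4.01*x + 6.26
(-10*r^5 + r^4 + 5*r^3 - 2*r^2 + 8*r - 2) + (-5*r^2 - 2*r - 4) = -10*r^5 + r^4 + 5*r^3 - 7*r^2 + 6*r - 6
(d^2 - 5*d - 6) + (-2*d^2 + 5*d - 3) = -d^2 - 9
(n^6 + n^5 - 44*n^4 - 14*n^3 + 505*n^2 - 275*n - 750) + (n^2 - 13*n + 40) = n^6 + n^5 - 44*n^4 - 14*n^3 + 506*n^2 - 288*n - 710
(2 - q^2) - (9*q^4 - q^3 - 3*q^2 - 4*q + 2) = -9*q^4 + q^3 + 2*q^2 + 4*q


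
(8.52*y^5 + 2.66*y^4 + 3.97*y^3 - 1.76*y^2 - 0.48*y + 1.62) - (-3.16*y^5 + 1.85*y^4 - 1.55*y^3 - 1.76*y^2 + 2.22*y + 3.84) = 11.68*y^5 + 0.81*y^4 + 5.52*y^3 - 2.7*y - 2.22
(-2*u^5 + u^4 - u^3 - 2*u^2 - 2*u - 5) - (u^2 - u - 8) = -2*u^5 + u^4 - u^3 - 3*u^2 - u + 3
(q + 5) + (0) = q + 5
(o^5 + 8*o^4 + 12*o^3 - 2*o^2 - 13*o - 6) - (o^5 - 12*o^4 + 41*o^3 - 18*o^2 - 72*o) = 20*o^4 - 29*o^3 + 16*o^2 + 59*o - 6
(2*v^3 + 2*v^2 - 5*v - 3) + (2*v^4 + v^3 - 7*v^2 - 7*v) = 2*v^4 + 3*v^3 - 5*v^2 - 12*v - 3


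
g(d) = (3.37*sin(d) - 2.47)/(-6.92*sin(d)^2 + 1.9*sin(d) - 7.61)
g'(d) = (13.84*sin(d)*cos(d) - 1.9*cos(d))*(3.37*sin(d) - 2.47)/(-6.92*sin(d)^2 + 1.9*sin(d) - 7.61)^2 + 3.37*cos(d)/(-6.92*sin(d)^2 + 1.9*sin(d) - 7.61)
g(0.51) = 0.10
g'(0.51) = -0.40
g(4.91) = 0.36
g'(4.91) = 0.03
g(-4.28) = -0.05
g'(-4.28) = 0.10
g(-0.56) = 0.40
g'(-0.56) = 0.03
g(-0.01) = 0.33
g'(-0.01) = -0.35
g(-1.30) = 0.36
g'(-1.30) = 0.04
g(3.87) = 0.39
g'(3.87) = -0.06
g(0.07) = 0.30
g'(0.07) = -0.41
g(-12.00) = 0.08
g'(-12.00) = -0.37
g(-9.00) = 0.40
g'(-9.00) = 0.03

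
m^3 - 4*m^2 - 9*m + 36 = (m - 4)*(m - 3)*(m + 3)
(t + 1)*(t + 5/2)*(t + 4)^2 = t^4 + 23*t^3/2 + 93*t^2/2 + 76*t + 40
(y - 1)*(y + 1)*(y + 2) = y^3 + 2*y^2 - y - 2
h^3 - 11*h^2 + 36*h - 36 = (h - 6)*(h - 3)*(h - 2)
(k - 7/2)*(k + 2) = k^2 - 3*k/2 - 7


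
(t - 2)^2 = t^2 - 4*t + 4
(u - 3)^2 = u^2 - 6*u + 9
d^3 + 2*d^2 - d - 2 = (d - 1)*(d + 1)*(d + 2)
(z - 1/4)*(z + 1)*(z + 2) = z^3 + 11*z^2/4 + 5*z/4 - 1/2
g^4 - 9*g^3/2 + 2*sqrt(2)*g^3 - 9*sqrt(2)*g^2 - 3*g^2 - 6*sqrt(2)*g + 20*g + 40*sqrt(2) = (g - 4)*(g - 5/2)*(g + 2)*(g + 2*sqrt(2))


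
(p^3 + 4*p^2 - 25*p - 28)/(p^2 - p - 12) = (p^2 + 8*p + 7)/(p + 3)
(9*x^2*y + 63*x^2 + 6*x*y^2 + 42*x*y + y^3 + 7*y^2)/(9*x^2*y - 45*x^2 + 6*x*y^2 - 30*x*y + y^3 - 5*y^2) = (y + 7)/(y - 5)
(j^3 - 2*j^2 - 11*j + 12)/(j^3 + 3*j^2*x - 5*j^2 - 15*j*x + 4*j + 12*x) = (j + 3)/(j + 3*x)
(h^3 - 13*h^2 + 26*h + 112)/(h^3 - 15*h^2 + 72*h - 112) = (h^2 - 6*h - 16)/(h^2 - 8*h + 16)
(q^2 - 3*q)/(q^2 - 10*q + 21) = q/(q - 7)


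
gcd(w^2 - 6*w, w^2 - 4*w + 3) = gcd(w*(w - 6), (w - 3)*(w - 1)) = 1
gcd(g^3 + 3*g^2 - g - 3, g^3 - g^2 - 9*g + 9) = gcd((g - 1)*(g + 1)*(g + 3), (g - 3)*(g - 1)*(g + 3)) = g^2 + 2*g - 3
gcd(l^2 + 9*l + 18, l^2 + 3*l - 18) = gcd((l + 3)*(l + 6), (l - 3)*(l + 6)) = l + 6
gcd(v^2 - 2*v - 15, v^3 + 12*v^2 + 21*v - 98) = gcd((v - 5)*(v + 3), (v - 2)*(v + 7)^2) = 1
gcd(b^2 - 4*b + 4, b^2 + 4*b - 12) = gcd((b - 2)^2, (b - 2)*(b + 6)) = b - 2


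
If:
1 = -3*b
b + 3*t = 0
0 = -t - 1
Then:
No Solution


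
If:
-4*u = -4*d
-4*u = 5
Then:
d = -5/4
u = -5/4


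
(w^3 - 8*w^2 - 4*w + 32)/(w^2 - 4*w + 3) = (w^3 - 8*w^2 - 4*w + 32)/(w^2 - 4*w + 3)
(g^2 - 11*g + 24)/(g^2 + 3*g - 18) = (g - 8)/(g + 6)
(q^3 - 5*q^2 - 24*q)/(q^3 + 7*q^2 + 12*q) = (q - 8)/(q + 4)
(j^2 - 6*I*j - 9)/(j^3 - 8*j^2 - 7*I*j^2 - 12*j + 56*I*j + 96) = (j - 3*I)/(j^2 - 4*j*(2 + I) + 32*I)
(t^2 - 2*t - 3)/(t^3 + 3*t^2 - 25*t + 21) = (t + 1)/(t^2 + 6*t - 7)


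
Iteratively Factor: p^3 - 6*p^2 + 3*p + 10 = (p - 2)*(p^2 - 4*p - 5) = (p - 5)*(p - 2)*(p + 1)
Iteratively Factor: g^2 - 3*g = (g - 3)*(g)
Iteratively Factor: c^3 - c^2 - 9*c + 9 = (c - 1)*(c^2 - 9) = (c - 1)*(c + 3)*(c - 3)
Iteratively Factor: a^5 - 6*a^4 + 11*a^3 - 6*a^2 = (a)*(a^4 - 6*a^3 + 11*a^2 - 6*a) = a*(a - 3)*(a^3 - 3*a^2 + 2*a) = a^2*(a - 3)*(a^2 - 3*a + 2) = a^2*(a - 3)*(a - 1)*(a - 2)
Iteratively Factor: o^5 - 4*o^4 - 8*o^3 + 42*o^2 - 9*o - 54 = (o + 3)*(o^4 - 7*o^3 + 13*o^2 + 3*o - 18) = (o + 1)*(o + 3)*(o^3 - 8*o^2 + 21*o - 18) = (o - 3)*(o + 1)*(o + 3)*(o^2 - 5*o + 6) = (o - 3)^2*(o + 1)*(o + 3)*(o - 2)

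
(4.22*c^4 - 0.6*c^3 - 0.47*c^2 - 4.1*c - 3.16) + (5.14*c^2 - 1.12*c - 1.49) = 4.22*c^4 - 0.6*c^3 + 4.67*c^2 - 5.22*c - 4.65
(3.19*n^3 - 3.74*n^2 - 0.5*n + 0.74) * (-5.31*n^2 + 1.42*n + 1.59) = -16.9389*n^5 + 24.3892*n^4 + 2.4163*n^3 - 10.586*n^2 + 0.2558*n + 1.1766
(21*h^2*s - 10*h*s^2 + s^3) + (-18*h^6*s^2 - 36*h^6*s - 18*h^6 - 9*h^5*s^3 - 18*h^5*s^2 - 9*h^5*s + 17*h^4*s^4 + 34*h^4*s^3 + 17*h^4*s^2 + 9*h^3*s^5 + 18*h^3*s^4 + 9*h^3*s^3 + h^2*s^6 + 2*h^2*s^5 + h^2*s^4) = -18*h^6*s^2 - 36*h^6*s - 18*h^6 - 9*h^5*s^3 - 18*h^5*s^2 - 9*h^5*s + 17*h^4*s^4 + 34*h^4*s^3 + 17*h^4*s^2 + 9*h^3*s^5 + 18*h^3*s^4 + 9*h^3*s^3 + h^2*s^6 + 2*h^2*s^5 + h^2*s^4 + 21*h^2*s - 10*h*s^2 + s^3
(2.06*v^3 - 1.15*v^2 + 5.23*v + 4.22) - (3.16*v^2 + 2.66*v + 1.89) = 2.06*v^3 - 4.31*v^2 + 2.57*v + 2.33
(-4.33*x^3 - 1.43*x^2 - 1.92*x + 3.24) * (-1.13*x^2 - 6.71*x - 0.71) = 4.8929*x^5 + 30.6702*x^4 + 14.8392*x^3 + 10.2373*x^2 - 20.3772*x - 2.3004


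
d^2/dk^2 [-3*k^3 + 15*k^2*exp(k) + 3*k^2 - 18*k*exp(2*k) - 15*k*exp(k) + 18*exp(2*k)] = 15*k^2*exp(k) - 72*k*exp(2*k) + 45*k*exp(k) - 18*k + 6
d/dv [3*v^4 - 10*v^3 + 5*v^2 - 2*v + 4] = 12*v^3 - 30*v^2 + 10*v - 2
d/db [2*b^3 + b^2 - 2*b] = 6*b^2 + 2*b - 2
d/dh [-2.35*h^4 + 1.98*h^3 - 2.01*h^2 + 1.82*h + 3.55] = -9.4*h^3 + 5.94*h^2 - 4.02*h + 1.82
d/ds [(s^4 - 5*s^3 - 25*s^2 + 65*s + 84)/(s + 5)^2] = (2*s^4 + 15*s^3 - 75*s^2 - 315*s + 157)/(s^3 + 15*s^2 + 75*s + 125)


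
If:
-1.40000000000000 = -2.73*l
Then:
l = 0.51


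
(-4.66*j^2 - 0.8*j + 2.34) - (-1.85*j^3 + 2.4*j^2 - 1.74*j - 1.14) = 1.85*j^3 - 7.06*j^2 + 0.94*j + 3.48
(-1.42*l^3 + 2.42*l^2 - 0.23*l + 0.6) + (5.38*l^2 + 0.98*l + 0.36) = -1.42*l^3 + 7.8*l^2 + 0.75*l + 0.96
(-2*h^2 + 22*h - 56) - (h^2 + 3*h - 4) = -3*h^2 + 19*h - 52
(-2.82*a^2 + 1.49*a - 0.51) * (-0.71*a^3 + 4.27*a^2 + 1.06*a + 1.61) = 2.0022*a^5 - 13.0993*a^4 + 3.7352*a^3 - 5.1385*a^2 + 1.8583*a - 0.8211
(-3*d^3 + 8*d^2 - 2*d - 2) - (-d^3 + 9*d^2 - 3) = -2*d^3 - d^2 - 2*d + 1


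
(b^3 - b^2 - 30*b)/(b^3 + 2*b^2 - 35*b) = (b^2 - b - 30)/(b^2 + 2*b - 35)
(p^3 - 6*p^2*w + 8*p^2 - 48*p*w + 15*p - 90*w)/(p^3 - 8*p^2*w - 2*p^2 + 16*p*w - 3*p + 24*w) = (p^3 - 6*p^2*w + 8*p^2 - 48*p*w + 15*p - 90*w)/(p^3 - 8*p^2*w - 2*p^2 + 16*p*w - 3*p + 24*w)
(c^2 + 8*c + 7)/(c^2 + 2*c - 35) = (c + 1)/(c - 5)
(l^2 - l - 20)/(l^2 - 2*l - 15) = (l + 4)/(l + 3)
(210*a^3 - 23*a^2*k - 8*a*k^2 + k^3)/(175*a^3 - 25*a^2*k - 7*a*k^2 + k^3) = (6*a - k)/(5*a - k)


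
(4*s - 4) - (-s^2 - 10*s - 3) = s^2 + 14*s - 1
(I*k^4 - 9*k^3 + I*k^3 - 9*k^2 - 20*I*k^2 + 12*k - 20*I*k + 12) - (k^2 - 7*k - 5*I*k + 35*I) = I*k^4 - 9*k^3 + I*k^3 - 10*k^2 - 20*I*k^2 + 19*k - 15*I*k + 12 - 35*I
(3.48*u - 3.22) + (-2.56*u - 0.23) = 0.92*u - 3.45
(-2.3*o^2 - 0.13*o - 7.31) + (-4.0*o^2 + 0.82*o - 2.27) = -6.3*o^2 + 0.69*o - 9.58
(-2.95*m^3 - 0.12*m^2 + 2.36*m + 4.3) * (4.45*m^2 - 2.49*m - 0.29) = -13.1275*m^5 + 6.8115*m^4 + 11.6563*m^3 + 13.2934*m^2 - 11.3914*m - 1.247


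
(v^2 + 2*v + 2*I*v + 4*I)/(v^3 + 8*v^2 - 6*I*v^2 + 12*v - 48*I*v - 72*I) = (v + 2*I)/(v^2 + 6*v*(1 - I) - 36*I)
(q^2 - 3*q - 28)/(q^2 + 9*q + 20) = (q - 7)/(q + 5)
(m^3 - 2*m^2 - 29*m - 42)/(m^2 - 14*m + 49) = (m^2 + 5*m + 6)/(m - 7)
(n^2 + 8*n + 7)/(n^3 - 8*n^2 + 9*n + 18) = (n + 7)/(n^2 - 9*n + 18)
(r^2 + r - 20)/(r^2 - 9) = (r^2 + r - 20)/(r^2 - 9)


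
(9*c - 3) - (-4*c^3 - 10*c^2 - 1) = 4*c^3 + 10*c^2 + 9*c - 2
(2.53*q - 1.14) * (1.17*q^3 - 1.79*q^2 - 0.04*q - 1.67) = 2.9601*q^4 - 5.8625*q^3 + 1.9394*q^2 - 4.1795*q + 1.9038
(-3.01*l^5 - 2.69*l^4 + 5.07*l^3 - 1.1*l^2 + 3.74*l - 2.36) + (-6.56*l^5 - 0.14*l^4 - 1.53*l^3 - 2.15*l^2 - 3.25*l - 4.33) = -9.57*l^5 - 2.83*l^4 + 3.54*l^3 - 3.25*l^2 + 0.49*l - 6.69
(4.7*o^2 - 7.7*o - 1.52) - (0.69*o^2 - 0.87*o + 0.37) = 4.01*o^2 - 6.83*o - 1.89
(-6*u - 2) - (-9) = 7 - 6*u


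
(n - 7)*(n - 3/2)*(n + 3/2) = n^3 - 7*n^2 - 9*n/4 + 63/4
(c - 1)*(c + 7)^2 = c^3 + 13*c^2 + 35*c - 49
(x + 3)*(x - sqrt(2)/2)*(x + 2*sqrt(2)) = x^3 + 3*sqrt(2)*x^2/2 + 3*x^2 - 2*x + 9*sqrt(2)*x/2 - 6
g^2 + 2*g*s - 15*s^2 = (g - 3*s)*(g + 5*s)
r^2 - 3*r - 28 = (r - 7)*(r + 4)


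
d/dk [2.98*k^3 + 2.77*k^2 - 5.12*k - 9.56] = 8.94*k^2 + 5.54*k - 5.12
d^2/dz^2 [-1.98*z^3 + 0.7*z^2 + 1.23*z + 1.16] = 1.4 - 11.88*z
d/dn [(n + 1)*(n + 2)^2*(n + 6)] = 4*n^3 + 33*n^2 + 76*n + 52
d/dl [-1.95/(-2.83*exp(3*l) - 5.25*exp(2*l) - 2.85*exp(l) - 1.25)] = (-16.5555*exp(2*l) - 20.475*exp(l) - 5.5575)*exp(l)/(2.83*exp(3*l) + 5.25*exp(2*l) + 2.85*exp(l) + 1.25)^2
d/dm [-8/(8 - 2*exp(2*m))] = -8*exp(2*m)/(exp(2*m) - 4)^2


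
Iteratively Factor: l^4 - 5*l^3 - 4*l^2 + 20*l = (l - 5)*(l^3 - 4*l) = (l - 5)*(l - 2)*(l^2 + 2*l) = (l - 5)*(l - 2)*(l + 2)*(l)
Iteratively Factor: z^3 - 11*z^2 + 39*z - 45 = (z - 3)*(z^2 - 8*z + 15) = (z - 3)^2*(z - 5)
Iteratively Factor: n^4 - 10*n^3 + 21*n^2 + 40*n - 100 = (n - 5)*(n^3 - 5*n^2 - 4*n + 20) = (n - 5)^2*(n^2 - 4) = (n - 5)^2*(n + 2)*(n - 2)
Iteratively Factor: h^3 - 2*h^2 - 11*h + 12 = (h - 4)*(h^2 + 2*h - 3) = (h - 4)*(h + 3)*(h - 1)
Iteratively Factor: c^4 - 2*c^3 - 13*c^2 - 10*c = (c + 1)*(c^3 - 3*c^2 - 10*c) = c*(c + 1)*(c^2 - 3*c - 10) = c*(c - 5)*(c + 1)*(c + 2)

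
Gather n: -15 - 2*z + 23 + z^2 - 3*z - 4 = z^2 - 5*z + 4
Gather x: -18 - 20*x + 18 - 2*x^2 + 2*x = -2*x^2 - 18*x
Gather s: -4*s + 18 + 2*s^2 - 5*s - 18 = 2*s^2 - 9*s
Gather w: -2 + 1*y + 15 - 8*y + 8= 21 - 7*y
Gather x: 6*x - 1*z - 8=6*x - z - 8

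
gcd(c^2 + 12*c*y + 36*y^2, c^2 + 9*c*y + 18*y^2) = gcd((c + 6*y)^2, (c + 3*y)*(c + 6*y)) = c + 6*y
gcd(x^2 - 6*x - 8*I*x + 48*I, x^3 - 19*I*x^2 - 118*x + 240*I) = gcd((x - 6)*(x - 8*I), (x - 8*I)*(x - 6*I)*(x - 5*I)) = x - 8*I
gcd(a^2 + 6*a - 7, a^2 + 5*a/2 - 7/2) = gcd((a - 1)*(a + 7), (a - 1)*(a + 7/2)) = a - 1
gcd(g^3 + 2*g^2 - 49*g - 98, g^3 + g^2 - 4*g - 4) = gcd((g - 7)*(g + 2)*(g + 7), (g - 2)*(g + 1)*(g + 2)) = g + 2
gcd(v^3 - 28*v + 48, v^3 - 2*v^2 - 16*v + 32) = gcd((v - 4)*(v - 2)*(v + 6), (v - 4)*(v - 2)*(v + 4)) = v^2 - 6*v + 8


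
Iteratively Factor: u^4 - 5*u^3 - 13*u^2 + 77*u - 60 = (u - 1)*(u^3 - 4*u^2 - 17*u + 60) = (u - 3)*(u - 1)*(u^2 - u - 20) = (u - 3)*(u - 1)*(u + 4)*(u - 5)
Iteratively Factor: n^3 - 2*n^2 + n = (n - 1)*(n^2 - n) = n*(n - 1)*(n - 1)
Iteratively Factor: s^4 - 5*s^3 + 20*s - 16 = (s - 1)*(s^3 - 4*s^2 - 4*s + 16) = (s - 1)*(s + 2)*(s^2 - 6*s + 8) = (s - 4)*(s - 1)*(s + 2)*(s - 2)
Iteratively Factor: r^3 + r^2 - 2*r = (r)*(r^2 + r - 2) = r*(r + 2)*(r - 1)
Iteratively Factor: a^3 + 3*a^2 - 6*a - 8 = (a - 2)*(a^2 + 5*a + 4) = (a - 2)*(a + 4)*(a + 1)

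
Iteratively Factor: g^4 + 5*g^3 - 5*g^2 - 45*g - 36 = (g + 4)*(g^3 + g^2 - 9*g - 9) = (g - 3)*(g + 4)*(g^2 + 4*g + 3) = (g - 3)*(g + 3)*(g + 4)*(g + 1)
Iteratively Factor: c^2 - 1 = (c + 1)*(c - 1)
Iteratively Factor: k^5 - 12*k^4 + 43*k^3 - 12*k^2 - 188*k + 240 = (k + 2)*(k^4 - 14*k^3 + 71*k^2 - 154*k + 120) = (k - 3)*(k + 2)*(k^3 - 11*k^2 + 38*k - 40) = (k - 5)*(k - 3)*(k + 2)*(k^2 - 6*k + 8) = (k - 5)*(k - 4)*(k - 3)*(k + 2)*(k - 2)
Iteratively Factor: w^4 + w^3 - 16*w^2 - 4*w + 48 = (w + 2)*(w^3 - w^2 - 14*w + 24) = (w + 2)*(w + 4)*(w^2 - 5*w + 6) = (w - 3)*(w + 2)*(w + 4)*(w - 2)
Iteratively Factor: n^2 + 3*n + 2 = (n + 1)*(n + 2)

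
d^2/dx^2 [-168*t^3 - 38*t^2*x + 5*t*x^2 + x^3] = 10*t + 6*x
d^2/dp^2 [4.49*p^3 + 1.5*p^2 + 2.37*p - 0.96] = 26.94*p + 3.0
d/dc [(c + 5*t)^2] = 2*c + 10*t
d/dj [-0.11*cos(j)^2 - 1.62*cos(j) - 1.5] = (0.22*cos(j) + 1.62)*sin(j)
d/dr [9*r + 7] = 9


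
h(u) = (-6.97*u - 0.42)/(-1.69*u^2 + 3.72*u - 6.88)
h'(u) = (-6.97*u - 0.42)*(3.38*u - 3.72)/(-1.69*u^2 + 3.72*u - 6.88)^2 - 6.97/(-1.69*u^2 + 3.72*u - 6.88)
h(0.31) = 0.44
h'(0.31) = 1.38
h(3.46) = 1.72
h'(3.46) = -0.48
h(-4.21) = -0.55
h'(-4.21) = -0.06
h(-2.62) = -0.63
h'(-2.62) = -0.03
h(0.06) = 0.13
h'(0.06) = 1.11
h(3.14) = 1.88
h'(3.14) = -0.51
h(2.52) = 2.18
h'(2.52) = -0.43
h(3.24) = 1.83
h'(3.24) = -0.50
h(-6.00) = -0.46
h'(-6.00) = -0.05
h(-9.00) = -0.35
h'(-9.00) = -0.03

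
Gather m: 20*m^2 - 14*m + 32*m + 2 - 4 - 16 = 20*m^2 + 18*m - 18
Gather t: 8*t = 8*t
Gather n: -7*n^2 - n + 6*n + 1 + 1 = -7*n^2 + 5*n + 2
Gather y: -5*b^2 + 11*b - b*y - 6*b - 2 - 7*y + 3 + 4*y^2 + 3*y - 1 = -5*b^2 + 5*b + 4*y^2 + y*(-b - 4)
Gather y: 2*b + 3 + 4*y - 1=2*b + 4*y + 2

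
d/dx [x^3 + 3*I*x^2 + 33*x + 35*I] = 3*x^2 + 6*I*x + 33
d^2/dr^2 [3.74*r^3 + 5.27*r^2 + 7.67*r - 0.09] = 22.44*r + 10.54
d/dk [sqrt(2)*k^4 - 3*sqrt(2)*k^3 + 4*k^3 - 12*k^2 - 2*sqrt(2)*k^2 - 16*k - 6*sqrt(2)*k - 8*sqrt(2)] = 4*sqrt(2)*k^3 - 9*sqrt(2)*k^2 + 12*k^2 - 24*k - 4*sqrt(2)*k - 16 - 6*sqrt(2)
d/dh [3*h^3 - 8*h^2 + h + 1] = 9*h^2 - 16*h + 1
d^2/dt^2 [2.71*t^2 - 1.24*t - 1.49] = 5.42000000000000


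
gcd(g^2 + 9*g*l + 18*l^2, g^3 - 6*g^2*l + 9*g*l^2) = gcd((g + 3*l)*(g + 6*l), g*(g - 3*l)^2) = 1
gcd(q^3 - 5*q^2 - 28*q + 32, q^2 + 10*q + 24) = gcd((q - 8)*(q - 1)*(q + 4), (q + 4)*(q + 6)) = q + 4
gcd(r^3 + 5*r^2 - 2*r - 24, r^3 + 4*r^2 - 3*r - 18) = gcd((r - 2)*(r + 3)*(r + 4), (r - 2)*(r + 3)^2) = r^2 + r - 6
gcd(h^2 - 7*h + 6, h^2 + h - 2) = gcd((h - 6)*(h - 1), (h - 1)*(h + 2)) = h - 1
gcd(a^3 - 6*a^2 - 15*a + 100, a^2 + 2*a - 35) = a - 5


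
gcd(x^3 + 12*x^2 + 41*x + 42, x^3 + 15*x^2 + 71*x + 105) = x^2 + 10*x + 21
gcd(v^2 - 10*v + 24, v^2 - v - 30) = v - 6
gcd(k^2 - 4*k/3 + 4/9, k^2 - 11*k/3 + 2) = k - 2/3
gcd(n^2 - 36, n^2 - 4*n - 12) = n - 6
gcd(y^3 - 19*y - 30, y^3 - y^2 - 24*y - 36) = y^2 + 5*y + 6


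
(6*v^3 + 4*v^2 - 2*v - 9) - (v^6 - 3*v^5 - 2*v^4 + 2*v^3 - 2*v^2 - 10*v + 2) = -v^6 + 3*v^5 + 2*v^4 + 4*v^3 + 6*v^2 + 8*v - 11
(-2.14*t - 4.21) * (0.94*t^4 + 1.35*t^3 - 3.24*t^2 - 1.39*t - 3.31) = -2.0116*t^5 - 6.8464*t^4 + 1.2501*t^3 + 16.615*t^2 + 12.9353*t + 13.9351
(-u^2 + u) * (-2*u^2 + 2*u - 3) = 2*u^4 - 4*u^3 + 5*u^2 - 3*u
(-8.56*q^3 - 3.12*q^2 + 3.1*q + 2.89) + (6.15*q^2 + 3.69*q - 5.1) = -8.56*q^3 + 3.03*q^2 + 6.79*q - 2.21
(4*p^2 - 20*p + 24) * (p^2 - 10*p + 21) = 4*p^4 - 60*p^3 + 308*p^2 - 660*p + 504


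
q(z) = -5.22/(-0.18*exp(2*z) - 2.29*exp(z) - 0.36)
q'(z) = -5.22*(0.36*exp(2*z) + 2.29*exp(z))/(-0.18*exp(2*z) - 2.29*exp(z) - 0.36)^2 = (-1.8792*exp(z) - 11.9538)*exp(z)/(0.18*exp(2*z) + 2.29*exp(z) + 0.36)^2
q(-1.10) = 4.57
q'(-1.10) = -3.21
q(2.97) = 0.05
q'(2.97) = -0.07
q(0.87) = 0.76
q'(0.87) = -0.84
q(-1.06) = 4.44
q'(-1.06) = -3.16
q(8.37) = 0.00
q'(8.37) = -0.00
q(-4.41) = 13.46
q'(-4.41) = -0.97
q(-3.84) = 12.75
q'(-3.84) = -1.54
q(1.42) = 0.40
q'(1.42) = -0.49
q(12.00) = 0.00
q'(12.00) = 0.00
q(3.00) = 0.04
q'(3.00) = -0.07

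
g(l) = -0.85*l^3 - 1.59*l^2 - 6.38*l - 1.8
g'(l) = -2.55*l^2 - 3.18*l - 6.38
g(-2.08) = 12.24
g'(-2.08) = -10.80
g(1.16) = -12.67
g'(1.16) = -13.50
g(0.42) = -4.82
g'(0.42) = -8.17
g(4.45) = -136.58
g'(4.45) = -71.03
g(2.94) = -55.90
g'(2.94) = -37.77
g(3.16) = -64.66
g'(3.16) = -41.89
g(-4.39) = 67.48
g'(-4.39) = -41.56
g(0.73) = -7.64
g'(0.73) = -10.06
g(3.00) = -58.20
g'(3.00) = -38.87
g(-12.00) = 1314.60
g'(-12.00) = -335.42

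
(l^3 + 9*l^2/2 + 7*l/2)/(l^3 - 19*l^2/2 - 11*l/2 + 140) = l*(l + 1)/(l^2 - 13*l + 40)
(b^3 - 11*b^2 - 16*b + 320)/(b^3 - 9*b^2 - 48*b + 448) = (b + 5)/(b + 7)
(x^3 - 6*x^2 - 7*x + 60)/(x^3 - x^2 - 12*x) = (x - 5)/x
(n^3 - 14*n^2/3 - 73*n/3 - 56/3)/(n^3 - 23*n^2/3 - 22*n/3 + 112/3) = (n + 1)/(n - 2)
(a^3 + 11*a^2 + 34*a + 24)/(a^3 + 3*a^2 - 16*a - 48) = (a^2 + 7*a + 6)/(a^2 - a - 12)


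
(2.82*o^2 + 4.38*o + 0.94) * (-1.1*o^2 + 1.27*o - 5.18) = -3.102*o^4 - 1.2366*o^3 - 10.079*o^2 - 21.4946*o - 4.8692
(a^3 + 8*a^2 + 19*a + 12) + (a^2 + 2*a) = a^3 + 9*a^2 + 21*a + 12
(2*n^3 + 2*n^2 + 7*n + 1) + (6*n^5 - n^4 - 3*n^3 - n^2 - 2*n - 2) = 6*n^5 - n^4 - n^3 + n^2 + 5*n - 1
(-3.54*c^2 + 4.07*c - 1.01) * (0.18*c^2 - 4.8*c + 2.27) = -0.6372*c^4 + 17.7246*c^3 - 27.7536*c^2 + 14.0869*c - 2.2927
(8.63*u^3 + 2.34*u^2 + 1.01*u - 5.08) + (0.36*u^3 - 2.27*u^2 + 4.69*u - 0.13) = 8.99*u^3 + 0.0699999999999998*u^2 + 5.7*u - 5.21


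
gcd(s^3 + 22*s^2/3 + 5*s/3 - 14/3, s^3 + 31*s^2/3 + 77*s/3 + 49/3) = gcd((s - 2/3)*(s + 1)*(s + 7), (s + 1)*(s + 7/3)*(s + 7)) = s^2 + 8*s + 7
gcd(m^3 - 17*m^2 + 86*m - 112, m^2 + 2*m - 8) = m - 2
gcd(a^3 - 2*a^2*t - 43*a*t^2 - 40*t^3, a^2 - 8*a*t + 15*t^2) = 1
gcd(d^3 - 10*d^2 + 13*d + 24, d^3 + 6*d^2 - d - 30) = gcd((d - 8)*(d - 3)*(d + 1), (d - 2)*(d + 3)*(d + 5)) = 1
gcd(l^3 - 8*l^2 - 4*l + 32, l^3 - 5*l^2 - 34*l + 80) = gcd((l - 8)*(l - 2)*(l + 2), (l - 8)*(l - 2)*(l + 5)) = l^2 - 10*l + 16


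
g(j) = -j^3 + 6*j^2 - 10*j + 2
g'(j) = -3*j^2 + 12*j - 10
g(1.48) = -2.90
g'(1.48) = 1.19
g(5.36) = -33.21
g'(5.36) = -31.87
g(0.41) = -1.16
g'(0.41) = -5.58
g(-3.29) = 135.46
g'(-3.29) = -81.95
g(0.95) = -2.94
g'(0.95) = -1.31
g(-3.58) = 160.58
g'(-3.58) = -91.41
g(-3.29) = 135.46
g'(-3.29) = -81.95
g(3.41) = -1.98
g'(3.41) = -3.96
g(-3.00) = 113.00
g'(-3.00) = -73.00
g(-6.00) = 494.00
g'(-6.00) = -190.00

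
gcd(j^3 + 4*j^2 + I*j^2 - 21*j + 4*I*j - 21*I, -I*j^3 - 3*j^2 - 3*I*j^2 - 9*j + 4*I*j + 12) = 1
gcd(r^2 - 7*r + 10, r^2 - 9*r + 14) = r - 2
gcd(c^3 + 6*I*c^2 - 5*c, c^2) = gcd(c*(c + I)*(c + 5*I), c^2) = c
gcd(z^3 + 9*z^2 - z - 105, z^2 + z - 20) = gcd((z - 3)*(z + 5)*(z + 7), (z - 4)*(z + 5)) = z + 5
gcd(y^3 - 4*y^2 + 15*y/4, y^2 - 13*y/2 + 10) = y - 5/2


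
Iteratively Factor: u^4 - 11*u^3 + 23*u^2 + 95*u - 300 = (u - 5)*(u^3 - 6*u^2 - 7*u + 60) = (u - 5)*(u + 3)*(u^2 - 9*u + 20) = (u - 5)^2*(u + 3)*(u - 4)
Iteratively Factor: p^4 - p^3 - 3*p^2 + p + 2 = (p - 1)*(p^3 - 3*p - 2) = (p - 1)*(p + 1)*(p^2 - p - 2) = (p - 2)*(p - 1)*(p + 1)*(p + 1)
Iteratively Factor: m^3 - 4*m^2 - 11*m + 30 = (m - 2)*(m^2 - 2*m - 15) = (m - 2)*(m + 3)*(m - 5)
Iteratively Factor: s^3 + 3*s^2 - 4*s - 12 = (s + 2)*(s^2 + s - 6) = (s - 2)*(s + 2)*(s + 3)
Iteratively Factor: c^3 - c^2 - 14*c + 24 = (c - 3)*(c^2 + 2*c - 8) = (c - 3)*(c + 4)*(c - 2)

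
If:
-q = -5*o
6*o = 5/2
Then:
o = 5/12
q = 25/12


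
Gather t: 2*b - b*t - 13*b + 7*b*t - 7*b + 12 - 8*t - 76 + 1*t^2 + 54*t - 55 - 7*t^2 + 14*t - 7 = -18*b - 6*t^2 + t*(6*b + 60) - 126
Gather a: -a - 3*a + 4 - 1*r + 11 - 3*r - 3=-4*a - 4*r + 12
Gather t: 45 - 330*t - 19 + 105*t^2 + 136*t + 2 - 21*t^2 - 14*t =84*t^2 - 208*t + 28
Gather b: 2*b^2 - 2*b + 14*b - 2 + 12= 2*b^2 + 12*b + 10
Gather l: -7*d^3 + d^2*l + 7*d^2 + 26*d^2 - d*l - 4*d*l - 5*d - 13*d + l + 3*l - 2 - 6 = -7*d^3 + 33*d^2 - 18*d + l*(d^2 - 5*d + 4) - 8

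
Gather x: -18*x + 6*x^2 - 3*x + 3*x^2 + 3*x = 9*x^2 - 18*x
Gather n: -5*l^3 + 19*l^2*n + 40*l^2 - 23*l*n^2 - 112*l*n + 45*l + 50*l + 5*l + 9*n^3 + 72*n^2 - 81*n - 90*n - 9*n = -5*l^3 + 40*l^2 + 100*l + 9*n^3 + n^2*(72 - 23*l) + n*(19*l^2 - 112*l - 180)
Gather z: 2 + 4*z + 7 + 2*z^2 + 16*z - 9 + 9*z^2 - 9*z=11*z^2 + 11*z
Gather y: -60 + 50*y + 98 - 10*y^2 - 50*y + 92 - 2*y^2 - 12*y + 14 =-12*y^2 - 12*y + 144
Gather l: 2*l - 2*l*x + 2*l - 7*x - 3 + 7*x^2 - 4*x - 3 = l*(4 - 2*x) + 7*x^2 - 11*x - 6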